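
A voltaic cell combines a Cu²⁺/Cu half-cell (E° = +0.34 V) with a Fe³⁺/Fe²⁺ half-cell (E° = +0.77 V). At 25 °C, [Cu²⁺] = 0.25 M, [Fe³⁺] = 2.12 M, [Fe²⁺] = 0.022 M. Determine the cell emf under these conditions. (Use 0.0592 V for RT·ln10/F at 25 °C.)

0.565 V

The Fe³⁺/Fe²⁺ couple has the higher reduction potential and acts as the cathode, so E°_cell = +0.77 − (+0.34) = 0.43 V.
Balancing electrons gives n = 2; the reaction quotient is Q = [Cu²⁺]·[Fe²⁺]^2/[Fe³⁺]^2 = 2.69 × 10^-5.
At 25 °C, E = E° − (0.0592/n) log Q = 0.43 − (0.0592/2)(-4.570) = 0.430 + 0.135 = 0.565 V.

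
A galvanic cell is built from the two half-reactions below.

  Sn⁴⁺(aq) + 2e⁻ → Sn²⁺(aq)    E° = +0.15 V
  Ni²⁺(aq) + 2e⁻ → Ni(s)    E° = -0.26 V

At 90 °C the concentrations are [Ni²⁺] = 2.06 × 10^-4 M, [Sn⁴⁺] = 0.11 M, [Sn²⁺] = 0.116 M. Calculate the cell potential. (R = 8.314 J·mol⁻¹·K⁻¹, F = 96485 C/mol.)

0.542 V

The Sn⁴⁺/Sn²⁺ couple has the higher reduction potential and acts as the cathode, so E°_cell = +0.15 − (-0.26) = 0.41 V.
Balancing electrons gives n = 2; the reaction quotient is Q = [Ni²⁺]·[Sn²⁺]/[Sn⁴⁺] = 2.17 × 10^-4.
E = E° − (RT/nF) ln Q = 0.41 − (8.314×363)/(2×96485) × (-8.435) = 0.410 + 0.132 = 0.542 V.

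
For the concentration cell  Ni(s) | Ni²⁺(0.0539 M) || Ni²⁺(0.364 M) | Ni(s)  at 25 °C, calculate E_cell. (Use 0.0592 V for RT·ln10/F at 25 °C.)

0.025 V

Both half-cells are Ni²⁺/Ni, so E°_cell = 0. The concentrated side is the cathode; the cell reaction moves Ni²⁺ from high to low concentration with n = 2.
Q = [Ni²⁺]_dilute/[Ni²⁺]_conc = 0.0539/0.364 = 0.148.
E = 0 − (0.0592/2) log Q = −(0.0592/2)(-0.830) = 0.0246 V.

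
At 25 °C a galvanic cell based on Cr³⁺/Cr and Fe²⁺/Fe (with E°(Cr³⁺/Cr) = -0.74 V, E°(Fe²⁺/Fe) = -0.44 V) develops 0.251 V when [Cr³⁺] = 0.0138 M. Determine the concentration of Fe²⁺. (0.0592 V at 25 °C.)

0.0013 M

From the Nernst equation, log Q = n(E° − E)/0.0592 = 6(0.30 − 0.251)/0.0592 = 4.966, so Q = 9.25 × 10^4.
With Q = [Cr³⁺]^2/[Fe²⁺]^3 and the known concentrations, [Fe²⁺]^3 in the denominator gives [Fe²⁺] = 0.0013 M.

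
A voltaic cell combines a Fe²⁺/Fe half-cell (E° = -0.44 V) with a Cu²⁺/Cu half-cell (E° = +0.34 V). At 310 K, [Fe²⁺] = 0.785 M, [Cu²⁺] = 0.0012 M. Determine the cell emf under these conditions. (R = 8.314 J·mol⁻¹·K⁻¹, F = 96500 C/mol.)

The Cu²⁺/Cu couple has the higher reduction potential and acts as the cathode, so E°_cell = +0.34 − (-0.44) = 0.78 V.
Balancing electrons gives n = 2; the reaction quotient is Q = [Fe²⁺]/[Cu²⁺] = 654.
E = E° − (RT/nF) ln Q = 0.78 − (8.314×310)/(2×96500) × (6.483) = 0.780 − 0.087 = 0.693 V.

0.693 V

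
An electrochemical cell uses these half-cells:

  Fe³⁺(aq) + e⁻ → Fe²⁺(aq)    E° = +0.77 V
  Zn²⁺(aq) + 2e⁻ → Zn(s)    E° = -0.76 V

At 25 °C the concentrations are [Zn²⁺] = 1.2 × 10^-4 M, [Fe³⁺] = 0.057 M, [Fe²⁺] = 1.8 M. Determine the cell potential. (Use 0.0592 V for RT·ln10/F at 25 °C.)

The Fe³⁺/Fe²⁺ couple has the higher reduction potential and acts as the cathode, so E°_cell = +0.77 − (-0.76) = 1.53 V.
Balancing electrons gives n = 2; the reaction quotient is Q = [Zn²⁺]·[Fe²⁺]^2/[Fe³⁺]^2 = 0.120.
At 25 °C, E = E° − (0.0592/n) log Q = 1.53 − (0.0592/2)(-0.922) = 1.530 + 0.027 = 1.557 V.

1.56 V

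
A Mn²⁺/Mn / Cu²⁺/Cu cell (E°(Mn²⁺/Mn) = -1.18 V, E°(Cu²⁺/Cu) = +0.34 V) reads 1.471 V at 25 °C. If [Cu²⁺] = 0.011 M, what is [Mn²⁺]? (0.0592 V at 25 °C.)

From the Nernst equation, log Q = n(E° − E)/0.0592 = 2(1.52 − 1.471)/0.0592 = 1.655, so Q = 45.2.
With Q = [Mn²⁺]/[Cu²⁺] and the known concentrations, [Mn²⁺] in the numerator gives [Mn²⁺] = 0.5 M.

0.5 M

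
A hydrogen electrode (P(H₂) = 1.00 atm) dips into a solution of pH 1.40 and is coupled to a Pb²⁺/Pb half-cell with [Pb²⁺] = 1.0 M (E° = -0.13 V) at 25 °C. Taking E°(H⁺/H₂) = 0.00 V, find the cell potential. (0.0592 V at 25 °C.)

0.047 V

The hydrogen couple is the cathode, so E°_cell = 0.13 V; n = 2.
[H⁺] = 10^(−1.40) = 0.040 M, and Q = [Pb²⁺]·P(H₂) / [H⁺]^2 = 631.
E = E° − (0.0592/2) log Q = 0.13 − (0.0592/2)(2.800) = 0.047 V.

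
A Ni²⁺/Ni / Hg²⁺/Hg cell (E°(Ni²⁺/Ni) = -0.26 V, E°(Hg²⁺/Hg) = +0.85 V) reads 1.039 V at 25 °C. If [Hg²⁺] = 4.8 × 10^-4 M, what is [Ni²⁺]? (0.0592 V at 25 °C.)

From the Nernst equation, log Q = n(E° − E)/0.0592 = 2(1.11 − 1.039)/0.0592 = 2.399, so Q = 250.
With Q = [Ni²⁺]/[Hg²⁺] and the known concentrations, [Ni²⁺] in the numerator gives [Ni²⁺] = 0.12 M.

0.12 M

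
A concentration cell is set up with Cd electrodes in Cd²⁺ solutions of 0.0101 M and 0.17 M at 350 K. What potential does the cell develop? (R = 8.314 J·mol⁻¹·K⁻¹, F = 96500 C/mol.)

0.043 V

Both half-cells are Cd²⁺/Cd, so E°_cell = 0. The concentrated side is the cathode; the cell reaction moves Cd²⁺ from high to low concentration with n = 2.
Q = [Cd²⁺]_dilute/[Cd²⁺]_conc = 0.0101/0.17 = 0.0594.
E = 0 − (RT/nF) ln Q = −((8.314×350)/(2×96500))(-2.823) = 0.0426 V.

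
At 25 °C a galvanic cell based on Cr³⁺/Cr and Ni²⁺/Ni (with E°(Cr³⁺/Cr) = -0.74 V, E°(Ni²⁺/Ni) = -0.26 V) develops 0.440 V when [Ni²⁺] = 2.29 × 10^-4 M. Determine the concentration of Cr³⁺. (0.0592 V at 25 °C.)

From the Nernst equation, log Q = n(E° − E)/0.0592 = 6(0.48 − 0.440)/0.0592 = 4.054, so Q = 1.13 × 10^4.
With Q = [Cr³⁺]^2/[Ni²⁺]^3 and the known concentrations, [Cr³⁺]^2 in the numerator gives [Cr³⁺] = 3.7 × 10^-4 M.

3.7 × 10^-4 M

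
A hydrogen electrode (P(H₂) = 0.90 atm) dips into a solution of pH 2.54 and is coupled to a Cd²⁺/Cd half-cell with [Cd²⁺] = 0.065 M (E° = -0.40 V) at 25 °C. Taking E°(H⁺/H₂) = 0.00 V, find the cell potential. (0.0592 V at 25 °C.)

The hydrogen couple is the cathode, so E°_cell = 0.40 V; n = 2.
[H⁺] = 10^(−2.54) = 0.0029 M, and Q = [Cd²⁺]·P(H₂) / [H⁺]^2 = 7030.
E = E° − (0.0592/2) log Q = 0.40 − (0.0592/2)(3.847) = 0.286 V.

0.29 V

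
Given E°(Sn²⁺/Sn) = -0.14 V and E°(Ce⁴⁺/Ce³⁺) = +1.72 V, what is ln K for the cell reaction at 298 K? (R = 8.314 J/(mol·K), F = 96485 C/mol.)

ln K = 144.9

E°_cell = +1.72 − (-0.14) = 1.86 V, with n = 2 electrons transferred.
At equilibrium E = 0, so the Nernst equation gives ln K = nFE°/RT = (2)(96485)(1.86)/((8.314)(298)) = 144.87.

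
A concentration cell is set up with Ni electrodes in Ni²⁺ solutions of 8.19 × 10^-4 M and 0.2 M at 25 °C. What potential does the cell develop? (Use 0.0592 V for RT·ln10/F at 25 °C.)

Both half-cells are Ni²⁺/Ni, so E°_cell = 0. The concentrated side is the cathode; the cell reaction moves Ni²⁺ from high to low concentration with n = 2.
Q = [Ni²⁺]_dilute/[Ni²⁺]_conc = 8.19 × 10^-4/0.2 = 0.00409.
E = 0 − (0.0592/2) log Q = −(0.0592/2)(-2.388) = 0.0707 V.

0.071 V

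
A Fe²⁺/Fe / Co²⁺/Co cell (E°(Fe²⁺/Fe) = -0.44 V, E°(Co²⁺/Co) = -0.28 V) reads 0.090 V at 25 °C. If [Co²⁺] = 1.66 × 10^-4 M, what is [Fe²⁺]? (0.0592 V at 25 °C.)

From the Nernst equation, log Q = n(E° − E)/0.0592 = 2(0.16 − 0.090)/0.0592 = 2.365, so Q = 232.
With Q = [Fe²⁺]/[Co²⁺] and the known concentrations, [Fe²⁺] in the numerator gives [Fe²⁺] = 0.038 M.

0.038 M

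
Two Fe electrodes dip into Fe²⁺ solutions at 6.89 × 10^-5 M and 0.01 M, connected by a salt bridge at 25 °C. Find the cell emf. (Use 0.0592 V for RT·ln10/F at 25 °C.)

0.064 V

Both half-cells are Fe²⁺/Fe, so E°_cell = 0. The concentrated side is the cathode; the cell reaction moves Fe²⁺ from high to low concentration with n = 2.
Q = [Fe²⁺]_dilute/[Fe²⁺]_conc = 6.89 × 10^-5/0.01 = 0.00689.
E = 0 − (0.0592/2) log Q = −(0.0592/2)(-2.162) = 0.0640 V.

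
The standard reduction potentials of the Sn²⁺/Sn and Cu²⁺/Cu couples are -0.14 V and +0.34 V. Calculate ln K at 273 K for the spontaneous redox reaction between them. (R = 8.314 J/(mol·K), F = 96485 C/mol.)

ln K = 40.8

E°_cell = +0.34 − (-0.14) = 0.48 V, with n = 2 electrons transferred.
At equilibrium E = 0, so the Nernst equation gives ln K = nFE°/RT = (2)(96485)(0.48)/((8.314)(273)) = 40.81.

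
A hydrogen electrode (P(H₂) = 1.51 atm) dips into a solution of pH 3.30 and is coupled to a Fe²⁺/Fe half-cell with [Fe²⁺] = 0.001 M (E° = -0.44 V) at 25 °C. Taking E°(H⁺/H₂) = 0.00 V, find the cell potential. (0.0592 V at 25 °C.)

The hydrogen couple is the cathode, so E°_cell = 0.44 V; n = 2.
[H⁺] = 10^(−3.30) = 5 × 10^-4 M, and Q = [Fe²⁺]·P(H₂) / [H⁺]^2 = 6010.
E = E° − (0.0592/2) log Q = 0.44 − (0.0592/2)(3.779) = 0.328 V.

0.33 V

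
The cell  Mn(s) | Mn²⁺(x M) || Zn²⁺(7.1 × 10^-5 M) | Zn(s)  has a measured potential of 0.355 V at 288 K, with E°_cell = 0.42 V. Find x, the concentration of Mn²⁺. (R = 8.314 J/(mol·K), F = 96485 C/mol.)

From the Nernst equation, ln Q = nF(E° − E)/RT = 2×96485×(0.42 − 0.355)/(8.314×288) = 5.238, so Q = 188.
With Q = [Mn²⁺]/[Zn²⁺] and the known concentrations, [Mn²⁺] in the numerator gives [Mn²⁺] = 0.013 M.

0.013 M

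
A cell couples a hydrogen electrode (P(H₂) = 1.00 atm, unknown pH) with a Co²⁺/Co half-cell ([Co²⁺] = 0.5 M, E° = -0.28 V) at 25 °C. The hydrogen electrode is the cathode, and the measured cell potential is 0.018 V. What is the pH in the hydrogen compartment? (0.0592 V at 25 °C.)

E°_cell = 0.28 V and n = 2.
log Q = n(E° − E)/0.0592 = 2×(0.28 − 0.018)/0.0592 = 8.851.
With Q = [Co²⁺]·P(H₂) / [H⁺]^2, solving for [H⁺] gives log[H⁺] = -4.576, so pH = 4.58.

pH = 4.58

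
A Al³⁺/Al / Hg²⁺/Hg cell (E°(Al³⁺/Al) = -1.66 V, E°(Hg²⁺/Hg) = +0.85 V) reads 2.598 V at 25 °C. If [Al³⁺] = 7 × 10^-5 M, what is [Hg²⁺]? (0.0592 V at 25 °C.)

From the Nernst equation, log Q = n(E° − E)/0.0592 = 6(2.51 − 2.598)/0.0592 = -8.919, so Q = 1.21 × 10^-9.
With Q = [Al³⁺]^2/[Hg²⁺]^3 and the known concentrations, [Hg²⁺]^3 in the denominator gives [Hg²⁺] = 1.6 M.

1.6 M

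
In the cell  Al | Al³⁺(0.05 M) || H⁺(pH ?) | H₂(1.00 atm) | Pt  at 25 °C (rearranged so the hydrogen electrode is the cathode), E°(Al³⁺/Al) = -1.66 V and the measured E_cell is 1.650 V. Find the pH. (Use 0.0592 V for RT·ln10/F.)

E°_cell = 1.66 V and n = 6.
log Q = n(E° − E)/0.0592 = 6×(1.66 − 1.650)/0.0592 = 1.014.
With Q = [Al³⁺]^2·P(H₂)^3 / [H⁺]^6, solving for [H⁺] gives log[H⁺] = -0.603, so pH = 0.60.

pH = 0.60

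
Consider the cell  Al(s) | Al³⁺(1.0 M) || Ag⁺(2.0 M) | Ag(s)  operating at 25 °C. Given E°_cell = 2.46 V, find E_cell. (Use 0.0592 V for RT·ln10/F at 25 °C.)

2.48 V

Balancing electrons gives n = 3; the reaction quotient is Q = [Al³⁺]/[Ag⁺]^3 = 0.125.
At 25 °C, E = E° − (0.0592/n) log Q = 2.46 − (0.0592/3)(-0.903) = 2.460 + 0.018 = 2.478 V.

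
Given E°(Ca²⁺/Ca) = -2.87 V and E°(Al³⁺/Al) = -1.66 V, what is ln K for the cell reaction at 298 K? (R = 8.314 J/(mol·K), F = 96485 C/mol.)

E°_cell = -1.66 − (-2.87) = 1.21 V, with n = 6 electrons transferred.
At equilibrium E = 0, so the Nernst equation gives ln K = nFE°/RT = (6)(96485)(1.21)/((8.314)(298)) = 282.73.

ln K = 282.7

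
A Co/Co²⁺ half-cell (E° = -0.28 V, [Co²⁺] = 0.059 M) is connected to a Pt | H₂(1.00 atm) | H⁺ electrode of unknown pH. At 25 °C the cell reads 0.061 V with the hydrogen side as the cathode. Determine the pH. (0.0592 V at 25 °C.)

E°_cell = 0.28 V and n = 2.
log Q = n(E° − E)/0.0592 = 2×(0.28 − 0.061)/0.0592 = 7.399.
With Q = [Co²⁺]·P(H₂) / [H⁺]^2, solving for [H⁺] gives log[H⁺] = -4.314, so pH = 4.31.

pH = 4.31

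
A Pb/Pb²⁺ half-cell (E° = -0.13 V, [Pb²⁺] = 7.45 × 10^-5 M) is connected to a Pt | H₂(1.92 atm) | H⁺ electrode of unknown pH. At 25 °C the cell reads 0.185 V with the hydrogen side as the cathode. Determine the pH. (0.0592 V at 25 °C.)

pH = 0.99

E°_cell = 0.13 V and n = 2.
log Q = n(E° − E)/0.0592 = 2×(0.13 − 0.185)/0.0592 = -1.858.
With Q = [Pb²⁺]·P(H₂) / [H⁺]^2, solving for [H⁺] gives log[H⁺] = -0.993, so pH = 0.99.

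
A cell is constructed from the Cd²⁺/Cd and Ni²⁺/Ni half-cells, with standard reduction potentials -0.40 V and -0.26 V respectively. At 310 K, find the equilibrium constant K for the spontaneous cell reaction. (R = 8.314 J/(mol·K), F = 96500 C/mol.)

E°_cell = -0.26 − (-0.40) = 0.14 V, with n = 2 electrons transferred.
At equilibrium E = 0, so the Nernst equation gives ln K = nFE°/RT = (2)(96500)(0.14)/((8.314)(310)) = 10.48.
K = e^10.48 = 3.6 × 10^4.

3.6 × 10^4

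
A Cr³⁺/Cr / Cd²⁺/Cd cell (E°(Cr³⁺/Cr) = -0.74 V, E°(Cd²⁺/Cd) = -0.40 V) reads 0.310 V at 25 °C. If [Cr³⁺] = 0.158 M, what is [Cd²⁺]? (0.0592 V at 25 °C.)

0.028 M

From the Nernst equation, log Q = n(E° − E)/0.0592 = 6(0.34 − 0.310)/0.0592 = 3.041, so Q = 1100.
With Q = [Cr³⁺]^2/[Cd²⁺]^3 and the known concentrations, [Cd²⁺]^3 in the denominator gives [Cd²⁺] = 0.028 M.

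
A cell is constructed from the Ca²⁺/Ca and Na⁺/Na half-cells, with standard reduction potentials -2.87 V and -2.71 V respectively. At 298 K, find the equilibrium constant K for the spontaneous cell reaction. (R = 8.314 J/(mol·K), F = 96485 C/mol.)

2.6 × 10^5

E°_cell = -2.71 − (-2.87) = 0.16 V, with n = 2 electrons transferred.
At equilibrium E = 0, so the Nernst equation gives ln K = nFE°/RT = (2)(96485)(0.16)/((8.314)(298)) = 12.46.
K = e^12.46 = 2.6 × 10^5.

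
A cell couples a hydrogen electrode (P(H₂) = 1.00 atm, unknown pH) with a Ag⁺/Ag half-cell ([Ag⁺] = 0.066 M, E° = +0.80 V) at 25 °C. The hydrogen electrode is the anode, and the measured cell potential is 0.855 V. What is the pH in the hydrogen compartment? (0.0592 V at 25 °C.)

pH = 2.11

E°_cell = 0.80 V and n = 2.
log Q = n(E° − E)/0.0592 = 2×(0.80 − 0.855)/0.0592 = -1.858.
With Q = [H⁺]^2 / ([Ag⁺]^2·P(H₂)), solving for [H⁺] gives log[H⁺] = -2.110, so pH = 2.11.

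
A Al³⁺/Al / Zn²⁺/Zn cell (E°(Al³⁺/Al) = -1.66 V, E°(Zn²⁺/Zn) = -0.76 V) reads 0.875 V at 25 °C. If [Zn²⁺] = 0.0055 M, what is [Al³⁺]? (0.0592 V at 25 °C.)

0.0075 M

From the Nernst equation, log Q = n(E° − E)/0.0592 = 6(0.90 − 0.875)/0.0592 = 2.534, so Q = 342.
With Q = [Al³⁺]^2/[Zn²⁺]^3 and the known concentrations, [Al³⁺]^2 in the numerator gives [Al³⁺] = 0.0075 M.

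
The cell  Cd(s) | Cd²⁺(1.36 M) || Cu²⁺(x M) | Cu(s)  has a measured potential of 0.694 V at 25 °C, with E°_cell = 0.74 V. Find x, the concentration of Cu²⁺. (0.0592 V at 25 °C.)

From the Nernst equation, log Q = n(E° − E)/0.0592 = 2(0.74 − 0.694)/0.0592 = 1.554, so Q = 35.8.
With Q = [Cd²⁺]/[Cu²⁺] and the known concentrations, [Cu²⁺] in the denominator gives [Cu²⁺] = 0.038 M.

0.038 M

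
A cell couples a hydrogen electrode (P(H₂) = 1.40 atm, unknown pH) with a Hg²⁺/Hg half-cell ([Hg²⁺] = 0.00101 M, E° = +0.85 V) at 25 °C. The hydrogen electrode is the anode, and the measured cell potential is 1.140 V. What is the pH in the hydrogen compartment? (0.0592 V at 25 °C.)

E°_cell = 0.85 V and n = 2.
log Q = n(E° − E)/0.0592 = 2×(0.85 − 1.140)/0.0592 = -9.797.
With Q = [H⁺]^2 / ([Hg²⁺]·P(H₂)), solving for [H⁺] gives log[H⁺] = -6.323, so pH = 6.32.

pH = 6.32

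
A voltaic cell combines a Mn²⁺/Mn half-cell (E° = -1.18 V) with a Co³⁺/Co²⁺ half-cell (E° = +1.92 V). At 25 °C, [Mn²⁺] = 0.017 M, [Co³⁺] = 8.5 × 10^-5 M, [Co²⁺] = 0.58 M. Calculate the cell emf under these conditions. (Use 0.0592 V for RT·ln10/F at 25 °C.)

The Co³⁺/Co²⁺ couple has the higher reduction potential and acts as the cathode, so E°_cell = +1.92 − (-1.18) = 3.10 V.
Balancing electrons gives n = 2; the reaction quotient is Q = [Mn²⁺]·[Co²⁺]^2/[Co³⁺]^2 = 7.92 × 10^5.
At 25 °C, E = E° − (0.0592/n) log Q = 3.10 − (0.0592/2)(5.898) = 3.100 − 0.175 = 2.925 V.

2.93 V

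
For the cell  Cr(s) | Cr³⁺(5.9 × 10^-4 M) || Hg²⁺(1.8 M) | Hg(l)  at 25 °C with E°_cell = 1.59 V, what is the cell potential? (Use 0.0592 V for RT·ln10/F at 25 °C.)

1.66 V

Balancing electrons gives n = 6; the reaction quotient is Q = [Cr³⁺]^2/[Hg²⁺]^3 = 5.97 × 10^-8.
At 25 °C, E = E° − (0.0592/n) log Q = 1.59 − (0.0592/6)(-7.224) = 1.590 + 0.071 = 1.661 V.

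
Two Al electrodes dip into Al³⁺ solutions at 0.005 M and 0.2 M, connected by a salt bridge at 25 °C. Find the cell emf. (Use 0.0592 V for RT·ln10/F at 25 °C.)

Both half-cells are Al³⁺/Al, so E°_cell = 0. The concentrated side is the cathode; the cell reaction moves Al³⁺ from high to low concentration with n = 3.
Q = [Al³⁺]_dilute/[Al³⁺]_conc = 0.005/0.2 = 0.0250.
E = 0 − (0.0592/3) log Q = −(0.0592/3)(-1.602) = 0.0316 V.

0.032 V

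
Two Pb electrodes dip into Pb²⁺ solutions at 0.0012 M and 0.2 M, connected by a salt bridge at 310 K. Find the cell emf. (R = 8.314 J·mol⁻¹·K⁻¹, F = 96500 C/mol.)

Both half-cells are Pb²⁺/Pb, so E°_cell = 0. The concentrated side is the cathode; the cell reaction moves Pb²⁺ from high to low concentration with n = 2.
Q = [Pb²⁺]_dilute/[Pb²⁺]_conc = 0.0012/0.2 = 0.00600.
E = 0 − (RT/nF) ln Q = −((8.314×310)/(2×96500))(-5.116) = 0.0683 V.

0.068 V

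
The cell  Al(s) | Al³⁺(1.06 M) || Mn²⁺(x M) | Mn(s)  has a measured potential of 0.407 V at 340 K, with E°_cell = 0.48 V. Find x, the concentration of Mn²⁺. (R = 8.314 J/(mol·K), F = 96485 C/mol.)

0.0071 M

From the Nernst equation, ln Q = nF(E° − E)/RT = 6×96485×(0.48 − 0.407)/(8.314×340) = 14.950, so Q = 3.11 × 10^6.
With Q = [Al³⁺]^2/[Mn²⁺]^3 and the known concentrations, [Mn²⁺]^3 in the denominator gives [Mn²⁺] = 0.0071 M.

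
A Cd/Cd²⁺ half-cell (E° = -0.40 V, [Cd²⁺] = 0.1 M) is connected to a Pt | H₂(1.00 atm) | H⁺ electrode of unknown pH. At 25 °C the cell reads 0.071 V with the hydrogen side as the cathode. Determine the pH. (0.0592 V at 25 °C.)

E°_cell = 0.40 V and n = 2.
log Q = n(E° − E)/0.0592 = 2×(0.40 − 0.071)/0.0592 = 11.115.
With Q = [Cd²⁺]·P(H₂) / [H⁺]^2, solving for [H⁺] gives log[H⁺] = -6.057, so pH = 6.06.

pH = 6.06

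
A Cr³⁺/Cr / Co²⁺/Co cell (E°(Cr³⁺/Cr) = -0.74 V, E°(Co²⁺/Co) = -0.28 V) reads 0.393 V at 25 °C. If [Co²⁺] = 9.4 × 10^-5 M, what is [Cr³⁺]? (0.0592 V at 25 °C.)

From the Nernst equation, log Q = n(E° − E)/0.0592 = 6(0.46 − 0.393)/0.0592 = 6.791, so Q = 6.17 × 10^6.
With Q = [Cr³⁺]^2/[Co²⁺]^3 and the known concentrations, [Cr³⁺]^2 in the numerator gives [Cr³⁺] = 0.0023 M.

0.0023 M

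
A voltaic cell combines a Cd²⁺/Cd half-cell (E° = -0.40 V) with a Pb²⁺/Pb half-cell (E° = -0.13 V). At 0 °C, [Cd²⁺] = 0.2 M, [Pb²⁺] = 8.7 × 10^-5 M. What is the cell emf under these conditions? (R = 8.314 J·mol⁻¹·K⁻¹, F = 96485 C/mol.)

The Pb²⁺/Pb couple has the higher reduction potential and acts as the cathode, so E°_cell = -0.13 − (-0.40) = 0.27 V.
Balancing electrons gives n = 2; the reaction quotient is Q = [Cd²⁺]/[Pb²⁺] = 2300.
E = E° − (RT/nF) ln Q = 0.27 − (8.314×273)/(2×96485) × (7.740) = 0.270 − 0.091 = 0.179 V.

0.179 V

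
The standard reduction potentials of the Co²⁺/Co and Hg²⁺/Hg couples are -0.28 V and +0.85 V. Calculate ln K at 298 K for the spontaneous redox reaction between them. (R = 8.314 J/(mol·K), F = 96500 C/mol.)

E°_cell = +0.85 − (-0.28) = 1.13 V, with n = 2 electrons transferred.
At equilibrium E = 0, so the Nernst equation gives ln K = nFE°/RT = (2)(96500)(1.13)/((8.314)(298)) = 88.03.

ln K = 88.0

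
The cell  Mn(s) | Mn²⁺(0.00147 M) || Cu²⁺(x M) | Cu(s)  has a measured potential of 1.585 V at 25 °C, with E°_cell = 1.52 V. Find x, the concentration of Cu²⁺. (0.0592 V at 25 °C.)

From the Nernst equation, log Q = n(E° − E)/0.0592 = 2(1.52 − 1.585)/0.0592 = -2.196, so Q = 0.00637.
With Q = [Mn²⁺]/[Cu²⁺] and the known concentrations, [Cu²⁺] in the denominator gives [Cu²⁺] = 0.23 M.

0.23 M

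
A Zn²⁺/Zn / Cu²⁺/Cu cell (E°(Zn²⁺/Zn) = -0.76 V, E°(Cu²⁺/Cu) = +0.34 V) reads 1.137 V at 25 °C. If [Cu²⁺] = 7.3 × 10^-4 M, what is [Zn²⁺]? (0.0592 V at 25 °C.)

From the Nernst equation, log Q = n(E° − E)/0.0592 = 2(1.10 − 1.137)/0.0592 = -1.250, so Q = 0.0562.
With Q = [Zn²⁺]/[Cu²⁺] and the known concentrations, [Zn²⁺] in the numerator gives [Zn²⁺] = 4.1 × 10^-5 M.

4.1 × 10^-5 M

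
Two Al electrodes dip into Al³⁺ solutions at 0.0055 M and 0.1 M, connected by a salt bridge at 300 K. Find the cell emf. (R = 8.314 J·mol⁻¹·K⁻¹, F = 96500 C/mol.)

0.025 V

Both half-cells are Al³⁺/Al, so E°_cell = 0. The concentrated side is the cathode; the cell reaction moves Al³⁺ from high to low concentration with n = 3.
Q = [Al³⁺]_dilute/[Al³⁺]_conc = 0.0055/0.1 = 0.0550.
E = 0 − (RT/nF) ln Q = −((8.314×300)/(3×96500))(-2.900) = 0.0250 V.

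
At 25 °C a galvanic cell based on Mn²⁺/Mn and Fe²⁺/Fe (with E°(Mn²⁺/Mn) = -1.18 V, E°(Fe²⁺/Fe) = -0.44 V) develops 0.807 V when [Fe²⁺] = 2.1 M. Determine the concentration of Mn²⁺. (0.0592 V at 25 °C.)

From the Nernst equation, log Q = n(E° − E)/0.0592 = 2(0.74 − 0.807)/0.0592 = -2.264, so Q = 0.00545.
With Q = [Mn²⁺]/[Fe²⁺] and the known concentrations, [Mn²⁺] in the numerator gives [Mn²⁺] = 0.011 M.

0.011 M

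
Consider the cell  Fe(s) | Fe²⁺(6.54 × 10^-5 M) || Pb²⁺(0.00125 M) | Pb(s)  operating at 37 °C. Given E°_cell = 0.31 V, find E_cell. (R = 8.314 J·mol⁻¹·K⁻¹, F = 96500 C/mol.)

Balancing electrons gives n = 2; the reaction quotient is Q = [Fe²⁺]/[Pb²⁺] = 0.0523.
E = E° − (RT/nF) ln Q = 0.31 − (8.314×310)/(2×96500) × (-2.950) = 0.310 + 0.039 = 0.349 V.

0.349 V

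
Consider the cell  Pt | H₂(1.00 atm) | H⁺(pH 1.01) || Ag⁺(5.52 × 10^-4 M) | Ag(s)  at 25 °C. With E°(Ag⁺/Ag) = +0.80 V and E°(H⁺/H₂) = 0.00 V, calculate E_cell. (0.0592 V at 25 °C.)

The Ag⁺/Ag couple is the cathode, so E°_cell = 0.80 V; n = 2.
[H⁺] = 10^(−1.01) = 0.098 M, and Q = [H⁺]^2 / ([Ag⁺]^2·P(H₂)) = 3.13 × 10^4.
E = E° − (0.0592/2) log Q = 0.80 − (0.0592/2)(4.496) = 0.667 V.

0.67 V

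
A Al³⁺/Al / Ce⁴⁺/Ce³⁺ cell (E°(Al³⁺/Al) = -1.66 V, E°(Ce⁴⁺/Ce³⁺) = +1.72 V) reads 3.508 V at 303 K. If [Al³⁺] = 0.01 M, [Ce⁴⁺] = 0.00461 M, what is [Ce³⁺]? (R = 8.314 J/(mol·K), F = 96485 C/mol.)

1.6 × 10^-4 M

From the Nernst equation, ln Q = nF(E° − E)/RT = 3×96485×(3.38 − 3.508)/(8.314×303) = -14.707, so Q = 4.1 × 10^-7.
With Q = [Al³⁺]·[Ce³⁺]^3/[Ce⁴⁺]^3 and the known concentrations, [Ce³⁺]^3 in the numerator gives [Ce³⁺] = 1.6 × 10^-4 M.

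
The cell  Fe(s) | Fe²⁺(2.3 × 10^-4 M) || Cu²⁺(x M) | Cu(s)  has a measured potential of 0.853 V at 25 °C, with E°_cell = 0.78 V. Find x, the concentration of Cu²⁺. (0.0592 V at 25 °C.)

0.067 M

From the Nernst equation, log Q = n(E° − E)/0.0592 = 2(0.78 − 0.853)/0.0592 = -2.466, so Q = 0.00342.
With Q = [Fe²⁺]/[Cu²⁺] and the known concentrations, [Cu²⁺] in the denominator gives [Cu²⁺] = 0.067 M.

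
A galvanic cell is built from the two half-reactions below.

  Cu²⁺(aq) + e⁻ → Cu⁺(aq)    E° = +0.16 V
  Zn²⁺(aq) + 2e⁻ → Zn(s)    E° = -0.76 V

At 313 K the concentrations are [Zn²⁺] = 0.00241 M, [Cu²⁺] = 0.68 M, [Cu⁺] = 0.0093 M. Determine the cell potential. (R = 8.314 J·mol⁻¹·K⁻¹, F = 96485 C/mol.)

1.12 V

The Cu²⁺/Cu⁺ couple has the higher reduction potential and acts as the cathode, so E°_cell = +0.16 − (-0.76) = 0.92 V.
Balancing electrons gives n = 2; the reaction quotient is Q = [Zn²⁺]·[Cu⁺]^2/[Cu²⁺]^2 = 4.51 × 10^-7.
E = E° − (RT/nF) ln Q = 0.92 − (8.314×313)/(2×96485) × (-14.612) = 0.920 + 0.197 = 1.117 V.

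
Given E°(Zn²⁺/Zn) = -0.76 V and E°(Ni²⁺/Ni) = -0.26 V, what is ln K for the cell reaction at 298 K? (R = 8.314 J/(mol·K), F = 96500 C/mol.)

ln K = 38.9

E°_cell = -0.26 − (-0.76) = 0.50 V, with n = 2 electrons transferred.
At equilibrium E = 0, so the Nernst equation gives ln K = nFE°/RT = (2)(96500)(0.50)/((8.314)(298)) = 38.95.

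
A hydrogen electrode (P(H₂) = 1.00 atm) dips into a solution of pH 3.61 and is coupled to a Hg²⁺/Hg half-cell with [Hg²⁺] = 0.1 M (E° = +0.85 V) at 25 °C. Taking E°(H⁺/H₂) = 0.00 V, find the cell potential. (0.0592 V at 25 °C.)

1.03 V

The Hg²⁺/Hg couple is the cathode, so E°_cell = 0.85 V; n = 2.
[H⁺] = 10^(−3.61) = 2.5 × 10^-4 M, and Q = [H⁺]^2 / ([Hg²⁺]·P(H₂)) = 6.03 × 10^-7.
E = E° − (0.0592/2) log Q = 0.85 − (0.0592/2)(-6.220) = 1.034 V.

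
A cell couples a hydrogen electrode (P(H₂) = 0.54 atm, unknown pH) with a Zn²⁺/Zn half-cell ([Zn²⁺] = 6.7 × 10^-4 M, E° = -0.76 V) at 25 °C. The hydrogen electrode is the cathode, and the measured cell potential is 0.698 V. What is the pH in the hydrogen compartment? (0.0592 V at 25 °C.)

pH = 2.77

E°_cell = 0.76 V and n = 2.
log Q = n(E° − E)/0.0592 = 2×(0.76 − 0.698)/0.0592 = 2.095.
With Q = [Zn²⁺]·P(H₂) / [H⁺]^2, solving for [H⁺] gives log[H⁺] = -2.768, so pH = 2.77.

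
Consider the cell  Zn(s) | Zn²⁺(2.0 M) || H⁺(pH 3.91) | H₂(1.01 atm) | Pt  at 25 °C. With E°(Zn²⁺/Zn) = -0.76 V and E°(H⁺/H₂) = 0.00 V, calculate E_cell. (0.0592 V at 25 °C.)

The hydrogen couple is the cathode, so E°_cell = 0.76 V; n = 2.
[H⁺] = 10^(−3.91) = 1.2 × 10^-4 M, and Q = [Zn²⁺]·P(H₂) / [H⁺]^2 = 1.33 × 10^8.
E = E° − (0.0592/2) log Q = 0.76 − (0.0592/2)(8.125) = 0.519 V.

0.52 V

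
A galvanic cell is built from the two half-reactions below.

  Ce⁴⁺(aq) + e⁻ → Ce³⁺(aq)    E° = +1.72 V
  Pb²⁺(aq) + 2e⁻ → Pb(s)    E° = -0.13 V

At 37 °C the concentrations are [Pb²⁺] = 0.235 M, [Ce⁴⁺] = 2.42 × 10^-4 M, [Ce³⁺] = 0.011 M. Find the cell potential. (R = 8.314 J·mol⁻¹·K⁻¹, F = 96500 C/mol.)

The Ce⁴⁺/Ce³⁺ couple has the higher reduction potential and acts as the cathode, so E°_cell = +1.72 − (-0.13) = 1.85 V.
Balancing electrons gives n = 2; the reaction quotient is Q = [Pb²⁺]·[Ce³⁺]^2/[Ce⁴⁺]^2 = 486.
E = E° − (RT/nF) ln Q = 1.85 − (8.314×310)/(2×96500) × (6.185) = 1.850 − 0.083 = 1.767 V.

1.77 V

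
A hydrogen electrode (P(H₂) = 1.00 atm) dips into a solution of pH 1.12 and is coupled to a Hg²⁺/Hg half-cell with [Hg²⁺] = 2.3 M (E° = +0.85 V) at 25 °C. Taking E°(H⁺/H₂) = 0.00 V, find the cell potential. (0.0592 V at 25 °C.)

The Hg²⁺/Hg couple is the cathode, so E°_cell = 0.85 V; n = 2.
[H⁺] = 10^(−1.12) = 0.076 M, and Q = [H⁺]^2 / ([Hg²⁺]·P(H₂)) = 0.00250.
E = E° − (0.0592/2) log Q = 0.85 − (0.0592/2)(-2.602) = 0.927 V.

0.93 V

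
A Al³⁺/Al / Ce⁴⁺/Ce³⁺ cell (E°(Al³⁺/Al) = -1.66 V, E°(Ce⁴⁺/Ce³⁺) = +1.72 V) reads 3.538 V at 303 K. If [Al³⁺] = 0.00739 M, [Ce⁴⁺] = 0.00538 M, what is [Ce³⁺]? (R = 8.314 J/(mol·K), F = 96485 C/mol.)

6.5 × 10^-5 M

From the Nernst equation, ln Q = nF(E° − E)/RT = 3×96485×(3.38 − 3.538)/(8.314×303) = -18.155, so Q = 1.3 × 10^-8.
With Q = [Al³⁺]·[Ce³⁺]^3/[Ce⁴⁺]^3 and the known concentrations, [Ce³⁺]^3 in the numerator gives [Ce³⁺] = 6.5 × 10^-5 M.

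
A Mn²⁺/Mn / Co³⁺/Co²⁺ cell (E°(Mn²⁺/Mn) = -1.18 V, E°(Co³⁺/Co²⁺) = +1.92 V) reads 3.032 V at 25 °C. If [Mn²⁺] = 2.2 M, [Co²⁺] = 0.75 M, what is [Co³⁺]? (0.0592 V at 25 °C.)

From the Nernst equation, log Q = n(E° − E)/0.0592 = 2(3.10 − 3.032)/0.0592 = 2.297, so Q = 198.
With Q = [Mn²⁺]·[Co²⁺]^2/[Co³⁺]^2 and the known concentrations, [Co³⁺]^2 in the denominator gives [Co³⁺] = 0.079 M.

0.079 M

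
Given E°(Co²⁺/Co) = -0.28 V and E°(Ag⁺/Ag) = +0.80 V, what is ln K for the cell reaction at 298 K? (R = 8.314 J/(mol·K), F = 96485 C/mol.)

ln K = 84.1

E°_cell = +0.80 − (-0.28) = 1.08 V, with n = 2 electrons transferred.
At equilibrium E = 0, so the Nernst equation gives ln K = nFE°/RT = (2)(96485)(1.08)/((8.314)(298)) = 84.12.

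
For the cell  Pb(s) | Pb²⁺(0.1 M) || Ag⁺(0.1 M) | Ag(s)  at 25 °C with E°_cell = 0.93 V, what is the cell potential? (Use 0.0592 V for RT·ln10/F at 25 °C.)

Balancing electrons gives n = 2; the reaction quotient is Q = [Pb²⁺]/[Ag⁺]^2 = 10.0.
At 25 °C, E = E° − (0.0592/n) log Q = 0.93 − (0.0592/2)(1.000) = 0.930 − 0.030 = 0.900 V.

0.900 V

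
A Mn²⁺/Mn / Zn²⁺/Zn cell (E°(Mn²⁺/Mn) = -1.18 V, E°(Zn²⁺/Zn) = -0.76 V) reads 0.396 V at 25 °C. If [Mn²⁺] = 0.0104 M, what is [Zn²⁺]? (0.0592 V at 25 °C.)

From the Nernst equation, log Q = n(E° − E)/0.0592 = 2(0.42 − 0.396)/0.0592 = 0.811, so Q = 6.47.
With Q = [Mn²⁺]/[Zn²⁺] and the known concentrations, [Zn²⁺] in the denominator gives [Zn²⁺] = 0.0016 M.

0.0016 M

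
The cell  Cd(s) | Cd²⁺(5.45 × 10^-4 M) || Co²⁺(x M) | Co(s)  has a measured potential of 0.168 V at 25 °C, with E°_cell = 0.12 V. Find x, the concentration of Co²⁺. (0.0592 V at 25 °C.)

From the Nernst equation, log Q = n(E° − E)/0.0592 = 2(0.12 − 0.168)/0.0592 = -1.622, so Q = 0.0239.
With Q = [Cd²⁺]/[Co²⁺] and the known concentrations, [Co²⁺] in the denominator gives [Co²⁺] = 0.023 M.

0.023 M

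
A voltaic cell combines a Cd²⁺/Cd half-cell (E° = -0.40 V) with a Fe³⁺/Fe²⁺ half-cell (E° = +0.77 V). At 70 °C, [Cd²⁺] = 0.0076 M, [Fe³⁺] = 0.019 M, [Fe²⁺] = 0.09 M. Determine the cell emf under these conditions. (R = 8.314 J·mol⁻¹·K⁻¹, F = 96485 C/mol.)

1.20 V

The Fe³⁺/Fe²⁺ couple has the higher reduction potential and acts as the cathode, so E°_cell = +0.77 − (-0.40) = 1.17 V.
Balancing electrons gives n = 2; the reaction quotient is Q = [Cd²⁺]·[Fe²⁺]^2/[Fe³⁺]^2 = 0.171.
E = E° − (RT/nF) ln Q = 1.17 − (8.314×343)/(2×96485) × (-1.769) = 1.170 + 0.026 = 1.196 V.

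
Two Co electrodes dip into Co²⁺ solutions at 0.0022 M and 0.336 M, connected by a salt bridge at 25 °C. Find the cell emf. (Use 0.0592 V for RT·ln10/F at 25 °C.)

Both half-cells are Co²⁺/Co, so E°_cell = 0. The concentrated side is the cathode; the cell reaction moves Co²⁺ from high to low concentration with n = 2.
Q = [Co²⁺]_dilute/[Co²⁺]_conc = 0.0022/0.336 = 0.00655.
E = 0 − (0.0592/2) log Q = −(0.0592/2)(-2.184) = 0.0646 V.

0.065 V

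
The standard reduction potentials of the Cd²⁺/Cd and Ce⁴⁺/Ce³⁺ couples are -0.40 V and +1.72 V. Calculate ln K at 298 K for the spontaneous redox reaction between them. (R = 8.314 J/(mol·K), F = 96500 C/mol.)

E°_cell = +1.72 − (-0.40) = 2.12 V, with n = 2 electrons transferred.
At equilibrium E = 0, so the Nernst equation gives ln K = nFE°/RT = (2)(96500)(2.12)/((8.314)(298)) = 165.15.

ln K = 165.1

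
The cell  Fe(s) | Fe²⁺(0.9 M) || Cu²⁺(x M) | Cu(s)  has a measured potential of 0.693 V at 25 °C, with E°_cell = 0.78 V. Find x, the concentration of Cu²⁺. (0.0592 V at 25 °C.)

0.001 M

From the Nernst equation, log Q = n(E° − E)/0.0592 = 2(0.78 − 0.693)/0.0592 = 2.939, so Q = 869.
With Q = [Fe²⁺]/[Cu²⁺] and the known concentrations, [Cu²⁺] in the denominator gives [Cu²⁺] = 0.001 M.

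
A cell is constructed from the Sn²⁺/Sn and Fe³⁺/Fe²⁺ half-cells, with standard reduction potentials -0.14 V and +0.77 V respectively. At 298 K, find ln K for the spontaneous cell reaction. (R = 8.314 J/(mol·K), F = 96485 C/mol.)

ln K = 70.9

E°_cell = +0.77 − (-0.14) = 0.91 V, with n = 2 electrons transferred.
At equilibrium E = 0, so the Nernst equation gives ln K = nFE°/RT = (2)(96485)(0.91)/((8.314)(298)) = 70.88.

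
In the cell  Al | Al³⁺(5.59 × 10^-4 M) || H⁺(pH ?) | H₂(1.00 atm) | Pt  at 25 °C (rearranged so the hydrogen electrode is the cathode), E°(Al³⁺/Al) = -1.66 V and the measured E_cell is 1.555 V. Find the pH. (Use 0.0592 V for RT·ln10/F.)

pH = 2.86

E°_cell = 1.66 V and n = 6.
log Q = n(E° − E)/0.0592 = 6×(1.66 − 1.555)/0.0592 = 10.642.
With Q = [Al³⁺]^2·P(H₂)^3 / [H⁺]^6, solving for [H⁺] gives log[H⁺] = -2.858, so pH = 2.86.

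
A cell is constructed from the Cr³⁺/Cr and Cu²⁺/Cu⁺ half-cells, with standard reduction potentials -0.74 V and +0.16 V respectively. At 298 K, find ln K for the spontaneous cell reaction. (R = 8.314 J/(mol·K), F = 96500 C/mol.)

ln K = 105.2

E°_cell = +0.16 − (-0.74) = 0.90 V, with n = 3 electrons transferred.
At equilibrium E = 0, so the Nernst equation gives ln K = nFE°/RT = (3)(96500)(0.90)/((8.314)(298)) = 105.16.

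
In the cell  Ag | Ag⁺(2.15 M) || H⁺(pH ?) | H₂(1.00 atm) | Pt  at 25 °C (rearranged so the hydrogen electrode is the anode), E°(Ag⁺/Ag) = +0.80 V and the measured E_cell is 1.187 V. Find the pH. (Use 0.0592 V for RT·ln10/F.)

E°_cell = 0.80 V and n = 2.
log Q = n(E° − E)/0.0592 = 2×(0.80 − 1.187)/0.0592 = -13.074.
With Q = [H⁺]^2 / ([Ag⁺]^2·P(H₂)), solving for [H⁺] gives log[H⁺] = -6.205, so pH = 6.20.

pH = 6.20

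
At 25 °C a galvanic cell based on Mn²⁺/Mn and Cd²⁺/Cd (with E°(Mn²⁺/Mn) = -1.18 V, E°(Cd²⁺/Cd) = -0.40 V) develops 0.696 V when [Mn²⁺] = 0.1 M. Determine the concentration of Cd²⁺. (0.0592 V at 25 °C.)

From the Nernst equation, log Q = n(E° − E)/0.0592 = 2(0.78 − 0.696)/0.0592 = 2.838, so Q = 688.
With Q = [Mn²⁺]/[Cd²⁺] and the known concentrations, [Cd²⁺] in the denominator gives [Cd²⁺] = 1.5 × 10^-4 M.

1.5 × 10^-4 M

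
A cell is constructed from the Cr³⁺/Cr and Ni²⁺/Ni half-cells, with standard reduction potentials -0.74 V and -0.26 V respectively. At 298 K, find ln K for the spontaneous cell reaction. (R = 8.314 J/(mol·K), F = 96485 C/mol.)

E°_cell = -0.26 − (-0.74) = 0.48 V, with n = 6 electrons transferred.
At equilibrium E = 0, so the Nernst equation gives ln K = nFE°/RT = (6)(96485)(0.48)/((8.314)(298)) = 112.16.

ln K = 112.2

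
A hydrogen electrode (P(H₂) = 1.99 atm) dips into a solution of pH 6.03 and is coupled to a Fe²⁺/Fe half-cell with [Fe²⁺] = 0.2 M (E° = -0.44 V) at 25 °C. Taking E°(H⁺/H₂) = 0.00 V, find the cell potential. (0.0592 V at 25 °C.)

0.095 V

The hydrogen couple is the cathode, so E°_cell = 0.44 V; n = 2.
[H⁺] = 10^(−6.03) = 9.3 × 10^-7 M, and Q = [Fe²⁺]·P(H₂) / [H⁺]^2 = 4.57 × 10^11.
E = E° − (0.0592/2) log Q = 0.44 − (0.0592/2)(11.660) = 0.095 V.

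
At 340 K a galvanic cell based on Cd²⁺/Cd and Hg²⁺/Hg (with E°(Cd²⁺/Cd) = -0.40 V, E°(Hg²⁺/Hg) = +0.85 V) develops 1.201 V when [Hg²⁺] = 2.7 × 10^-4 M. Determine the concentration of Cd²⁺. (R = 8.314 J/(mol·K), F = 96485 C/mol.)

0.0077 M

From the Nernst equation, ln Q = nF(E° − E)/RT = 2×96485×(1.25 − 1.201)/(8.314×340) = 3.345, so Q = 28.4.
With Q = [Cd²⁺]/[Hg²⁺] and the known concentrations, [Cd²⁺] in the numerator gives [Cd²⁺] = 0.0077 M.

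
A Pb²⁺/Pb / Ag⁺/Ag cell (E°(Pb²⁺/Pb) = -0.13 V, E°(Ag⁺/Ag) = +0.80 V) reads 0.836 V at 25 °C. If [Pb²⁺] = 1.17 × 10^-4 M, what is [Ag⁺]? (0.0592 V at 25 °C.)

From the Nernst equation, log Q = n(E° − E)/0.0592 = 2(0.93 − 0.836)/0.0592 = 3.176, so Q = 1500.
With Q = [Pb²⁺]/[Ag⁺]^2 and the known concentrations, [Ag⁺]^2 in the denominator gives [Ag⁺] = 2.8 × 10^-4 M.

2.8 × 10^-4 M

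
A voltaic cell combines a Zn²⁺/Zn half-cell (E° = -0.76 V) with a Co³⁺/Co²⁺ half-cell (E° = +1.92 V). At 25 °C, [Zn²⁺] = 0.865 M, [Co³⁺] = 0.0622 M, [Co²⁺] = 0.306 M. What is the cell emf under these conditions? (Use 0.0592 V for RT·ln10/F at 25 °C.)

2.64 V

The Co³⁺/Co²⁺ couple has the higher reduction potential and acts as the cathode, so E°_cell = +1.92 − (-0.76) = 2.68 V.
Balancing electrons gives n = 2; the reaction quotient is Q = [Zn²⁺]·[Co²⁺]^2/[Co³⁺]^2 = 20.9.
At 25 °C, E = E° − (0.0592/n) log Q = 2.68 − (0.0592/2)(1.321) = 2.680 − 0.039 = 2.641 V.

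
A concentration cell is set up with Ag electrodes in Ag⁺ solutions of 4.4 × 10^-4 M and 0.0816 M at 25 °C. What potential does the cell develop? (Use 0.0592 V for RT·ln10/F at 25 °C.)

Both half-cells are Ag⁺/Ag, so E°_cell = 0. The concentrated side is the cathode; the cell reaction moves Ag⁺ from high to low concentration with n = 1.
Q = [Ag⁺]_dilute/[Ag⁺]_conc = 4.4 × 10^-4/0.0816 = 0.00539.
E = 0 − (0.0592/1) log Q = −(0.0592/1)(-2.268) = 0.1343 V.

0.13 V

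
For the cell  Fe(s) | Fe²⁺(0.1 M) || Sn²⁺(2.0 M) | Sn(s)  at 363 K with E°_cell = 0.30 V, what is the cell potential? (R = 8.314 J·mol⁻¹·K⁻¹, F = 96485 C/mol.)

0.347 V

Balancing electrons gives n = 2; the reaction quotient is Q = [Fe²⁺]/[Sn²⁺] = 0.0500.
E = E° − (RT/nF) ln Q = 0.30 − (8.314×363)/(2×96485) × (-2.996) = 0.300 + 0.047 = 0.347 V.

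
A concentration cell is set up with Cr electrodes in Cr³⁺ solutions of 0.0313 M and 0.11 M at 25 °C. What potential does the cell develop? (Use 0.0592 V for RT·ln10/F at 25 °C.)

Both half-cells are Cr³⁺/Cr, so E°_cell = 0. The concentrated side is the cathode; the cell reaction moves Cr³⁺ from high to low concentration with n = 3.
Q = [Cr³⁺]_dilute/[Cr³⁺]_conc = 0.0313/0.11 = 0.285.
E = 0 − (0.0592/3) log Q = −(0.0592/3)(-0.546) = 0.0108 V.

0.011 V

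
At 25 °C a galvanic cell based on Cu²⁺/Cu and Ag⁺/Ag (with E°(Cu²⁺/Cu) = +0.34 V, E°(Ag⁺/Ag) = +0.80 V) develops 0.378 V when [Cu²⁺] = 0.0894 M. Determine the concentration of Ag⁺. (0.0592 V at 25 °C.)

From the Nernst equation, log Q = n(E° − E)/0.0592 = 2(0.46 − 0.378)/0.0592 = 2.770, so Q = 589.
With Q = [Cu²⁺]/[Ag⁺]^2 and the known concentrations, [Ag⁺]^2 in the denominator gives [Ag⁺] = 0.012 M.

0.012 M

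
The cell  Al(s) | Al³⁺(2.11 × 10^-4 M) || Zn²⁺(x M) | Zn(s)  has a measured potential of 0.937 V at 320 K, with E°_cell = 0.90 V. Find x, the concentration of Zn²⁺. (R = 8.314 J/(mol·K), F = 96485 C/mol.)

0.052 M

From the Nernst equation, ln Q = nF(E° − E)/RT = 6×96485×(0.90 − 0.937)/(8.314×320) = -8.051, so Q = 3.19 × 10^-4.
With Q = [Al³⁺]^2/[Zn²⁺]^3 and the known concentrations, [Zn²⁺]^3 in the denominator gives [Zn²⁺] = 0.052 M.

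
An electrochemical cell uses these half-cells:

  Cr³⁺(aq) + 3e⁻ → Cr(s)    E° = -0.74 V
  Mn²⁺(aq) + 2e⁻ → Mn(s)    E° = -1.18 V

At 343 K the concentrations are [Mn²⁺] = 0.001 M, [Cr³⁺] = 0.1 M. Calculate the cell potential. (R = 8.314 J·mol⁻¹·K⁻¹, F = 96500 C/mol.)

0.519 V

The Cr³⁺/Cr couple has the higher reduction potential and acts as the cathode, so E°_cell = -0.74 − (-1.18) = 0.44 V.
Balancing electrons gives n = 6; the reaction quotient is Q = [Mn²⁺]^3/[Cr³⁺]^2 = 1 × 10^-7.
E = E° − (RT/nF) ln Q = 0.44 − (8.314×343)/(6×96500) × (-16.118) = 0.440 + 0.079 = 0.519 V.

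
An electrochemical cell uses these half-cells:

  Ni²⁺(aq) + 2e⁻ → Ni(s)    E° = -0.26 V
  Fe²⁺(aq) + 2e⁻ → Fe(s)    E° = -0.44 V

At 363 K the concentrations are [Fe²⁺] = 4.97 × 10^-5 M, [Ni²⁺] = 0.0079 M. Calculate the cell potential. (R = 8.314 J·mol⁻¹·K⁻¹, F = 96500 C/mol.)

The Ni²⁺/Ni couple has the higher reduction potential and acts as the cathode, so E°_cell = -0.26 − (-0.44) = 0.18 V.
Balancing electrons gives n = 2; the reaction quotient is Q = [Fe²⁺]/[Ni²⁺] = 0.00629.
E = E° − (RT/nF) ln Q = 0.18 − (8.314×363)/(2×96500) × (-5.069) = 0.180 + 0.079 = 0.259 V.

0.259 V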